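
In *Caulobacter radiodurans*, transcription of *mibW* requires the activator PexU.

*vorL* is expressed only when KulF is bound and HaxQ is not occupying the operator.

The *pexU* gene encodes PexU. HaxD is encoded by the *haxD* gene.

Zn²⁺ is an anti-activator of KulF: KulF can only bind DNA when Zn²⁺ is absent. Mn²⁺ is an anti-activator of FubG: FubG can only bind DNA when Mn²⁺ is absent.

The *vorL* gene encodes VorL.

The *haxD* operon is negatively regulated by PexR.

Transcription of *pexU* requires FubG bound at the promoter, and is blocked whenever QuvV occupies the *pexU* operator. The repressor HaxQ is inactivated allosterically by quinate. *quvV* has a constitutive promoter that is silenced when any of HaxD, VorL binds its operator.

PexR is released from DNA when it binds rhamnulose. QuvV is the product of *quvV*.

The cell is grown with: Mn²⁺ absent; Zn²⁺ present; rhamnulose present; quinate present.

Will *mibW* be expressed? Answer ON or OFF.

ON

Rhamnulose is present, so PexR is inactive.
With no repressor bound, *haxD* is transcribed.
So HaxD is produced and active.
Quinate is present, so HaxQ is inactive.
Zn²⁺ is present, so KulF is inactive.
Required activator KulF is absent, so *vorL* is not transcribed.
So VorL is not produced.
With repressor HaxD bound, *quvV* is not transcribed.
So QuvV is not produced.
Mn²⁺ is absent, so FubG is active.
No repressor is bound and FubG is active, so *pexU* is transcribed.
So PexU is produced and active.
No repressor is bound and PexU is active, so *mibW* is transcribed.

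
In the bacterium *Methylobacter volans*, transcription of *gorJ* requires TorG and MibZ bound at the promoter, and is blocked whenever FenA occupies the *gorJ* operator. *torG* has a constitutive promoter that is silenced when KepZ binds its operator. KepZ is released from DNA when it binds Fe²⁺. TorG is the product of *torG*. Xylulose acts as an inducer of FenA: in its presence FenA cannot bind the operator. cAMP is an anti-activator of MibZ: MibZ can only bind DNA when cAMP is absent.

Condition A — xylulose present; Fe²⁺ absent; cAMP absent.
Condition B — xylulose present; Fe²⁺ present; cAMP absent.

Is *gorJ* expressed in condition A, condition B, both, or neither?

B only

Condition A:
Xylulose is present, so FenA is inactive.
Fe²⁺ is absent, so KepZ is active.
With repressor KepZ bound, *torG* is not transcribed.
So TorG is not produced.
cAMP is absent, so MibZ is active.
Required activator TorG is absent, so *gorJ* is not transcribed.
→ *gorJ* is OFF in A.
Condition B:
Xylulose is present, so FenA is inactive.
Fe²⁺ is present, so KepZ is inactive.
With no repressor bound, *torG* is transcribed.
So TorG is produced and active.
cAMP is absent, so MibZ is active.
No repressor is bound and TorG and MibZ are active, so *gorJ* is transcribed.
→ *gorJ* is ON in B.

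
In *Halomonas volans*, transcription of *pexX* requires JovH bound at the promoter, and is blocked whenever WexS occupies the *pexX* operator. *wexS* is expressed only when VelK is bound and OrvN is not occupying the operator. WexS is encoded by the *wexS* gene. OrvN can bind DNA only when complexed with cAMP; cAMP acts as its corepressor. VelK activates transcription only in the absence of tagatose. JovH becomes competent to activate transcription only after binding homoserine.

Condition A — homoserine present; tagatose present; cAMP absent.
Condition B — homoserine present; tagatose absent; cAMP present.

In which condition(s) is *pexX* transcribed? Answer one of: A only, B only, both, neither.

Condition A:
Homoserine is present, so JovH is active.
Tagatose is present, so VelK is inactive.
cAMP is absent, so OrvN is inactive.
Required activator VelK is absent, so *wexS* is not transcribed.
So WexS is not produced.
No repressor is bound and JovH is active, so *pexX* is transcribed.
→ *pexX* is ON in A.
Condition B:
Homoserine is present, so JovH is active.
Tagatose is absent, so VelK is active.
cAMP is present, so OrvN is active.
With repressor OrvN bound, *wexS* is not transcribed.
So WexS is not produced.
No repressor is bound and JovH is active, so *pexX* is transcribed.
→ *pexX* is ON in B.

both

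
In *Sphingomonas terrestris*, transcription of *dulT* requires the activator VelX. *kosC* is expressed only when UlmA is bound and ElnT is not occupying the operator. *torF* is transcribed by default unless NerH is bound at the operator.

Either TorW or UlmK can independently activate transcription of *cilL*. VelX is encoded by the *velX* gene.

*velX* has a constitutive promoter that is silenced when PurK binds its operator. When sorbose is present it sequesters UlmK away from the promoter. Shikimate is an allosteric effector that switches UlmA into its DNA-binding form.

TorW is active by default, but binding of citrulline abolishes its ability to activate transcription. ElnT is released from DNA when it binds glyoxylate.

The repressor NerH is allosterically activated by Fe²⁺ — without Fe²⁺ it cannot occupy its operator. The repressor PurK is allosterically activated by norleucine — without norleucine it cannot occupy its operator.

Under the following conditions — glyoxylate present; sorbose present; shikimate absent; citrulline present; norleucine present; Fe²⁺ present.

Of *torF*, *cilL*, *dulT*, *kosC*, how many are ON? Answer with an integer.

Fe²⁺ is present, so NerH is active.
With repressor NerH bound, *torF* is not transcribed.
→ *torF* is OFF.
Citrulline is present, so TorW is inactive.
Sorbose is present, so UlmK is inactive.
No activator is available at the *cilL* promoter, so *cilL* is not transcribed.
→ *cilL* is OFF.
Norleucine is present, so PurK is active.
With repressor PurK bound, *velX* is not transcribed.
So VelX is not produced.
Required activator VelX is absent, so *dulT* is not transcribed.
→ *dulT* is OFF.
Shikimate is absent, so UlmA is inactive.
Glyoxylate is present, so ElnT is inactive.
Required activator UlmA is absent, so *kosC* is not transcribed.
→ *kosC* is OFF.
0 of the 4 genes are transcribed.

0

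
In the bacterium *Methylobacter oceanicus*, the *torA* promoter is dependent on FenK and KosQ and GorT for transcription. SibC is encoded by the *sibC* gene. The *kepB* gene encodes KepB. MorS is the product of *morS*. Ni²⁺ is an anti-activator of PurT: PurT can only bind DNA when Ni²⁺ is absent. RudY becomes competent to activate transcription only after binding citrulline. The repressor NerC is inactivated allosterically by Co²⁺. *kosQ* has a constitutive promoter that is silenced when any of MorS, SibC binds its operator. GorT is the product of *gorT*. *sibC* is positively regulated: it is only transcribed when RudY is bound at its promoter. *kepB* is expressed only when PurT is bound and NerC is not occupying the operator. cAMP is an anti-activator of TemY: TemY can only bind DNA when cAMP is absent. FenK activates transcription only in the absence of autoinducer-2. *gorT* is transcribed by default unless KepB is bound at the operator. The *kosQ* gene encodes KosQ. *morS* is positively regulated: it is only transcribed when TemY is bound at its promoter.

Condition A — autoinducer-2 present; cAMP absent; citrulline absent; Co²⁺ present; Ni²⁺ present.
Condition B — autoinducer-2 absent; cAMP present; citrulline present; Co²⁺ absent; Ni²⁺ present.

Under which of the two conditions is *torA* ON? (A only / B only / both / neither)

Condition A:
Autoinducer-2 is present, so FenK is inactive.
cAMP is absent, so TemY is active.
No repressor is bound and TemY is active, so *morS* is transcribed.
So MorS is produced and active.
Citrulline is absent, so RudY is inactive.
Required activator RudY is absent, so *sibC* is not transcribed.
So SibC is not produced.
With repressor MorS bound, *kosQ* is not transcribed.
So KosQ is not produced.
Co²⁺ is present, so NerC is inactive.
Ni²⁺ is present, so PurT is inactive.
Required activator PurT is absent, so *kepB* is not transcribed.
So KepB is not produced.
With no repressor bound, *gorT* is transcribed.
So GorT is produced and active.
Required activator FenK is absent, so *torA* is not transcribed.
→ *torA* is OFF in A.
Condition B:
Autoinducer-2 is absent, so FenK is active.
cAMP is present, so TemY is inactive.
Required activator TemY is absent, so *morS* is not transcribed.
So MorS is not produced.
Citrulline is present, so RudY is active.
No repressor is bound and RudY is active, so *sibC* is transcribed.
So SibC is produced and active.
With repressor SibC bound, *kosQ* is not transcribed.
So KosQ is not produced.
Co²⁺ is absent, so NerC is active.
Ni²⁺ is present, so PurT is inactive.
With repressor NerC bound, *kepB* is not transcribed.
So KepB is not produced.
With no repressor bound, *gorT* is transcribed.
So GorT is produced and active.
Required activator KosQ is absent, so *torA* is not transcribed.
→ *torA* is OFF in B.

neither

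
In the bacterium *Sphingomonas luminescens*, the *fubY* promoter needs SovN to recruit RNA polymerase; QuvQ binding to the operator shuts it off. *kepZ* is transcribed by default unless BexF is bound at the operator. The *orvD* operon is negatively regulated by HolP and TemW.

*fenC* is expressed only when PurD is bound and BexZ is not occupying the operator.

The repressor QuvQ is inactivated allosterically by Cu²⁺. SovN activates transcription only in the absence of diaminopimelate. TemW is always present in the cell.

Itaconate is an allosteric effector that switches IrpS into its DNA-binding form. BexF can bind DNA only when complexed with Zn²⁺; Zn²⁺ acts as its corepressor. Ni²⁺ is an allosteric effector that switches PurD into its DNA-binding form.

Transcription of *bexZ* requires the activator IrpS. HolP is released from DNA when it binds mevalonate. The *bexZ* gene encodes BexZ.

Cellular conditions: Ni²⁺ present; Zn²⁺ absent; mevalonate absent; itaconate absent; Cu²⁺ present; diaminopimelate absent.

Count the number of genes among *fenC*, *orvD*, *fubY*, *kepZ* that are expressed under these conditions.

Ni²⁺ is present, so PurD is active.
Itaconate is absent, so IrpS is inactive.
Required activator IrpS is absent, so *bexZ* is not transcribed.
So BexZ is not produced.
No repressor is bound and PurD is active, so *fenC* is transcribed.
→ *fenC* is ON.
Mevalonate is absent, so HolP is active.
TemW is produced constitutively and is active.
With repressor HolP bound, *orvD* is not transcribed.
→ *orvD* is OFF.
Cu²⁺ is present, so QuvQ is inactive.
Diaminopimelate is absent, so SovN is active.
No repressor is bound and SovN is active, so *fubY* is transcribed.
→ *fubY* is ON.
Zn²⁺ is absent, so BexF is inactive.
With no repressor bound, *kepZ* is transcribed.
→ *kepZ* is ON.
3 of the 4 genes are transcribed.

3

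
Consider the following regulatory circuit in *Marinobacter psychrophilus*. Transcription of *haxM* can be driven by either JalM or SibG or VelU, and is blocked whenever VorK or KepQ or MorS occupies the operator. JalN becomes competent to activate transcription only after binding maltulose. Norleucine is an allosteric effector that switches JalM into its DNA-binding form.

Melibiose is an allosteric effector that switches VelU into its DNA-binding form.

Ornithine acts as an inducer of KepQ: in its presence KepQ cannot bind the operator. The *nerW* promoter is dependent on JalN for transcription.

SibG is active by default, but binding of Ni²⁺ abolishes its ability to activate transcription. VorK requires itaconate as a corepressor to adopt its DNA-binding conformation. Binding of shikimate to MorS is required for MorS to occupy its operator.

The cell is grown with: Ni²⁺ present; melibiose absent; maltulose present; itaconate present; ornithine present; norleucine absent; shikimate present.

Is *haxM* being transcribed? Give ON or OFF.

Itaconate is present, so VorK is active.
Norleucine is absent, so JalM is inactive.
Ornithine is present, so KepQ is inactive.
Ni²⁺ is present, so SibG is inactive.
Shikimate is present, so MorS is active.
Melibiose is absent, so VelU is inactive.
With repressor VorK bound, *haxM* is not transcribed.

OFF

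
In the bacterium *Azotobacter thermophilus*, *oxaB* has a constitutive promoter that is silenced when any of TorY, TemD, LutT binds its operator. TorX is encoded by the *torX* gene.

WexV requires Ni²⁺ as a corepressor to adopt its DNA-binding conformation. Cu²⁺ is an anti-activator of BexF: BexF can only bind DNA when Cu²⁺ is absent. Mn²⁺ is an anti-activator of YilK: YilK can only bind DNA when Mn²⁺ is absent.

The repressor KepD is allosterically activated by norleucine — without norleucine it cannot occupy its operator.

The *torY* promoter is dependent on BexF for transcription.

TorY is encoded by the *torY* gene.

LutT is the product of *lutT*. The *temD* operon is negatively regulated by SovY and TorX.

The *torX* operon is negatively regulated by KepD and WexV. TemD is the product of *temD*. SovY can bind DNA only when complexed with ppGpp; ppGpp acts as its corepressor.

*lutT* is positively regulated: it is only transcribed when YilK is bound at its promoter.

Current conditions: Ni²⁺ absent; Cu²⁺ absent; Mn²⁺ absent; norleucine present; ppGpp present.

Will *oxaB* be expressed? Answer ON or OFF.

OFF

Cu²⁺ is absent, so BexF is active.
No repressor is bound and BexF is active, so *torY* is transcribed.
So TorY is produced and active.
ppGpp is present, so SovY is active.
Norleucine is present, so KepD is active.
Ni²⁺ is absent, so WexV is inactive.
With repressor KepD bound, *torX* is not transcribed.
So TorX is not produced.
With repressor SovY bound, *temD* is not transcribed.
So TemD is not produced.
Mn²⁺ is absent, so YilK is active.
No repressor is bound and YilK is active, so *lutT* is transcribed.
So LutT is produced and active.
With repressor TorY bound, *oxaB* is not transcribed.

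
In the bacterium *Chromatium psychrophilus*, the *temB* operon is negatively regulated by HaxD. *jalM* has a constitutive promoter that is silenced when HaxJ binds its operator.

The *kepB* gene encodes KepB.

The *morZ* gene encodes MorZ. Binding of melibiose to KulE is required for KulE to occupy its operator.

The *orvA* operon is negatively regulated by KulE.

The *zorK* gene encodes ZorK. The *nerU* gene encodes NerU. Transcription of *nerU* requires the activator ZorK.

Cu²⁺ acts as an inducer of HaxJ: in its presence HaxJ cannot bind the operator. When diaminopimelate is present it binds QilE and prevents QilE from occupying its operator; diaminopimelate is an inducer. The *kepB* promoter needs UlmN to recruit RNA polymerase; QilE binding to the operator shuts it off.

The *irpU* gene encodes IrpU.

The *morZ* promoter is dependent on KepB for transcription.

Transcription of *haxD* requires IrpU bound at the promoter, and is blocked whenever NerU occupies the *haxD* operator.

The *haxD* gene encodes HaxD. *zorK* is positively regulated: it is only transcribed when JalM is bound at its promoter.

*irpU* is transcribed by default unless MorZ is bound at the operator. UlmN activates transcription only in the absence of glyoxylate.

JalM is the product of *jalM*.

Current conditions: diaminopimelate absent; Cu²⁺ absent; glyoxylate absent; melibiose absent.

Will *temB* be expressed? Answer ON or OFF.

OFF

Glyoxylate is absent, so UlmN is active.
Diaminopimelate is absent, so QilE is active.
With repressor QilE bound, *kepB* is not transcribed.
So KepB is not produced.
Required activator KepB is absent, so *morZ* is not transcribed.
So MorZ is not produced.
With no repressor bound, *irpU* is transcribed.
So IrpU is produced and active.
Cu²⁺ is absent, so HaxJ is active.
With repressor HaxJ bound, *jalM* is not transcribed.
So JalM is not produced.
Required activator JalM is absent, so *zorK* is not transcribed.
So ZorK is not produced.
Required activator ZorK is absent, so *nerU* is not transcribed.
So NerU is not produced.
No repressor is bound and IrpU is active, so *haxD* is transcribed.
So HaxD is produced and active.
With repressor HaxD bound, *temB* is not transcribed.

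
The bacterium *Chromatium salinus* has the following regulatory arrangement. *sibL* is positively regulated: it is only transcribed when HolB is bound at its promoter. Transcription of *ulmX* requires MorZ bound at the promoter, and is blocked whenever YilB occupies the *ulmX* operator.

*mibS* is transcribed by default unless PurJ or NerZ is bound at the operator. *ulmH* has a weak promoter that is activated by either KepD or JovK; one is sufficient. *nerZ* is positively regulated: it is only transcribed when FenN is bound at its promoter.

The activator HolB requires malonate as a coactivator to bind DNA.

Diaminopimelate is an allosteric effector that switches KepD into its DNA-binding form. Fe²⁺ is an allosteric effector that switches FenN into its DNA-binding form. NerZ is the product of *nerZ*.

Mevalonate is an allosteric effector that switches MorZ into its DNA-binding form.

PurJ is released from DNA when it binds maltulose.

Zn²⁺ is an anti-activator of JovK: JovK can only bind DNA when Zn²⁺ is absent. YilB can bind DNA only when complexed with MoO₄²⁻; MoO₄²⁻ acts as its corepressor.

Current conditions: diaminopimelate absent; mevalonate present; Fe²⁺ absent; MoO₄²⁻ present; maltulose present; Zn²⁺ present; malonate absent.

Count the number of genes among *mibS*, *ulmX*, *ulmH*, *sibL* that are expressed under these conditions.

Maltulose is present, so PurJ is inactive.
Fe²⁺ is absent, so FenN is inactive.
Required activator FenN is absent, so *nerZ* is not transcribed.
So NerZ is not produced.
With no repressor bound, *mibS* is transcribed.
→ *mibS* is ON.
Mevalonate is present, so MorZ is active.
MoO₄²⁻ is present, so YilB is active.
With repressor YilB bound, *ulmX* is not transcribed.
→ *ulmX* is OFF.
Diaminopimelate is absent, so KepD is inactive.
Zn²⁺ is present, so JovK is inactive.
No activator is available at the *ulmH* promoter, so *ulmH* is not transcribed.
→ *ulmH* is OFF.
Malonate is absent, so HolB is inactive.
Required activator HolB is absent, so *sibL* is not transcribed.
→ *sibL* is OFF.
1 of the 4 genes is transcribed.

1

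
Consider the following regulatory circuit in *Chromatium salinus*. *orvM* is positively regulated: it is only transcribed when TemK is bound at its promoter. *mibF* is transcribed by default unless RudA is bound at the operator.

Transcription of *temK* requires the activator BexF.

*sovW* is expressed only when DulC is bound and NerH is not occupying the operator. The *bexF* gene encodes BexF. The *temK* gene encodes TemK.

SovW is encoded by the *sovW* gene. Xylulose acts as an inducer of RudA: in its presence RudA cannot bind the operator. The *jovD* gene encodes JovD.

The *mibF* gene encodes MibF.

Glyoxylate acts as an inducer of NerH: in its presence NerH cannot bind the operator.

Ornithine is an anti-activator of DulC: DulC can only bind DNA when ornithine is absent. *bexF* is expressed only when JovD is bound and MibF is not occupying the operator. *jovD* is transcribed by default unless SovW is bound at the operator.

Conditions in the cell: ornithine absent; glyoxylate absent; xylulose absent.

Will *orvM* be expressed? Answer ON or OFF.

ON

Ornithine is absent, so DulC is active.
Glyoxylate is absent, so NerH is active.
With repressor NerH bound, *sovW* is not transcribed.
So SovW is not produced.
With no repressor bound, *jovD* is transcribed.
So JovD is produced and active.
Xylulose is absent, so RudA is active.
With repressor RudA bound, *mibF* is not transcribed.
So MibF is not produced.
No repressor is bound and JovD is active, so *bexF* is transcribed.
So BexF is produced and active.
No repressor is bound and BexF is active, so *temK* is transcribed.
So TemK is produced and active.
No repressor is bound and TemK is active, so *orvM* is transcribed.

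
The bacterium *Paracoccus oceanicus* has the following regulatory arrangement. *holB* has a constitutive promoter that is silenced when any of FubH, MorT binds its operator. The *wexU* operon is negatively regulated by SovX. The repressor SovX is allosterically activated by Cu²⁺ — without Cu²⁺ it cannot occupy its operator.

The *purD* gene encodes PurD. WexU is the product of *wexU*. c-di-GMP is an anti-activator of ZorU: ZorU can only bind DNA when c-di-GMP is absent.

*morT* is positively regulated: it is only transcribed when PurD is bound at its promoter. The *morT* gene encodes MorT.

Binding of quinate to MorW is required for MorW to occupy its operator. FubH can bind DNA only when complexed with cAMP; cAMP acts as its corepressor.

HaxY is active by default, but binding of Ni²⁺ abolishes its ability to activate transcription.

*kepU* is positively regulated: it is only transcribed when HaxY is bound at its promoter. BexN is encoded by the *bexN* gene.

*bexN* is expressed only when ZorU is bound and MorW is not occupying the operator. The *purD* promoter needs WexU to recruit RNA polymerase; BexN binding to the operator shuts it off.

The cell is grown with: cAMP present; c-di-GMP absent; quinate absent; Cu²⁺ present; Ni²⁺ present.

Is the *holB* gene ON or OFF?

OFF

cAMP is present, so FubH is active.
Cu²⁺ is present, so SovX is active.
With repressor SovX bound, *wexU* is not transcribed.
So WexU is not produced.
Quinate is absent, so MorW is inactive.
c-di-GMP is absent, so ZorU is active.
No repressor is bound and ZorU is active, so *bexN* is transcribed.
So BexN is produced and active.
With repressor BexN bound, *purD* is not transcribed.
So PurD is not produced.
Required activator PurD is absent, so *morT* is not transcribed.
So MorT is not produced.
With repressor FubH bound, *holB* is not transcribed.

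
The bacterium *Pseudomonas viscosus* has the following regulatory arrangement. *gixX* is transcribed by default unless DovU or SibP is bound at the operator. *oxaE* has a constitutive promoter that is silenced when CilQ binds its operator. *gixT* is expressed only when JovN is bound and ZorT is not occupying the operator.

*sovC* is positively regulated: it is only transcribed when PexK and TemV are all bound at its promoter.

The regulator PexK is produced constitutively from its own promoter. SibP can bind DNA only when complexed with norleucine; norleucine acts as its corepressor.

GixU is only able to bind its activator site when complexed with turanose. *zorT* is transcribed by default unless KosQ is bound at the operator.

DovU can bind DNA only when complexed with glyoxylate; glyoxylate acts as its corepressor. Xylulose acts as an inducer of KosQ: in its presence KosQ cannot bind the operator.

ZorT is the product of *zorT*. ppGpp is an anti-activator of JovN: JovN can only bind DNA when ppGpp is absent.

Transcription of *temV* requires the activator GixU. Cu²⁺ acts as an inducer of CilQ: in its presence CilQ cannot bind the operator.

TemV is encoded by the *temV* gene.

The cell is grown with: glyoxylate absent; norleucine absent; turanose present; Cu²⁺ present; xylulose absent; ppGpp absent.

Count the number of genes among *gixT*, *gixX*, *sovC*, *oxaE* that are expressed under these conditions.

Xylulose is absent, so KosQ is active.
With repressor KosQ bound, *zorT* is not transcribed.
So ZorT is not produced.
ppGpp is absent, so JovN is active.
No repressor is bound and JovN is active, so *gixT* is transcribed.
→ *gixT* is ON.
Glyoxylate is absent, so DovU is inactive.
Norleucine is absent, so SibP is inactive.
With no repressor bound, *gixX* is transcribed.
→ *gixX* is ON.
PexK is produced constitutively and is active.
Turanose is present, so GixU is active.
No repressor is bound and GixU is active, so *temV* is transcribed.
So TemV is produced and active.
No repressor is bound and PexK and TemV are active, so *sovC* is transcribed.
→ *sovC* is ON.
Cu²⁺ is present, so CilQ is inactive.
With no repressor bound, *oxaE* is transcribed.
→ *oxaE* is ON.
4 of the 4 genes are transcribed.

4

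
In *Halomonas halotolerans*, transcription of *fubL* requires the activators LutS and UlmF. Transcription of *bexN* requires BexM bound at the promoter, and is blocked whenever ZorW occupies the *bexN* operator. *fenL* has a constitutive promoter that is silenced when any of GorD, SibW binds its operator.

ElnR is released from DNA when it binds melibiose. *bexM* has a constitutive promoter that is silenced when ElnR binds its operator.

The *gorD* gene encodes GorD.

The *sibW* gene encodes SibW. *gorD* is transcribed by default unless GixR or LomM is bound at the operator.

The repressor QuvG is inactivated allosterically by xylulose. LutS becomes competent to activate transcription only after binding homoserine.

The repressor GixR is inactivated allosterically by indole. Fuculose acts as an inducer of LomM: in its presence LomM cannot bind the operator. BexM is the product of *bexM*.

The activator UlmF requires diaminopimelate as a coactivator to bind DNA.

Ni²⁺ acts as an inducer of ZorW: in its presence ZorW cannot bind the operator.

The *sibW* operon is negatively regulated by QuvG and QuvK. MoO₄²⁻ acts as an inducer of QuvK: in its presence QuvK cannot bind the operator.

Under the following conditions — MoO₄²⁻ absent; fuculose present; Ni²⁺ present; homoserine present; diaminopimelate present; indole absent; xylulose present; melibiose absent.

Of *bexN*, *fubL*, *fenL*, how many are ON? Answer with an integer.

2

Ni²⁺ is present, so ZorW is inactive.
Melibiose is absent, so ElnR is active.
With repressor ElnR bound, *bexM* is not transcribed.
So BexM is not produced.
Required activator BexM is absent, so *bexN* is not transcribed.
→ *bexN* is OFF.
Homoserine is present, so LutS is active.
Diaminopimelate is present, so UlmF is active.
No repressor is bound and LutS and UlmF are active, so *fubL* is transcribed.
→ *fubL* is ON.
Indole is absent, so GixR is active.
Fuculose is present, so LomM is inactive.
With repressor GixR bound, *gorD* is not transcribed.
So GorD is not produced.
Xylulose is present, so QuvG is inactive.
MoO₄²⁻ is absent, so QuvK is active.
With repressor QuvK bound, *sibW* is not transcribed.
So SibW is not produced.
With no repressor bound, *fenL* is transcribed.
→ *fenL* is ON.
2 of the 3 genes are transcribed.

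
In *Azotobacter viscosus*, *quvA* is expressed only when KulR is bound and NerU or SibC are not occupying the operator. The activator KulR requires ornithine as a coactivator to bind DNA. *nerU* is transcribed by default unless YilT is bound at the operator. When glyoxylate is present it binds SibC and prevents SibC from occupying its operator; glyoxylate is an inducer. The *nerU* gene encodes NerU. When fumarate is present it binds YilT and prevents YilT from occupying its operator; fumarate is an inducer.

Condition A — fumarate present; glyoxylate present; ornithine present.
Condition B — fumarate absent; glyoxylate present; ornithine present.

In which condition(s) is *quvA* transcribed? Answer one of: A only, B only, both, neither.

B only

Condition A:
Fumarate is present, so YilT is inactive.
With no repressor bound, *nerU* is transcribed.
So NerU is produced and active.
Glyoxylate is present, so SibC is inactive.
Ornithine is present, so KulR is active.
With repressor NerU bound, *quvA* is not transcribed.
→ *quvA* is OFF in A.
Condition B:
Fumarate is absent, so YilT is active.
With repressor YilT bound, *nerU* is not transcribed.
So NerU is not produced.
Glyoxylate is present, so SibC is inactive.
Ornithine is present, so KulR is active.
No repressor is bound and KulR is active, so *quvA* is transcribed.
→ *quvA* is ON in B.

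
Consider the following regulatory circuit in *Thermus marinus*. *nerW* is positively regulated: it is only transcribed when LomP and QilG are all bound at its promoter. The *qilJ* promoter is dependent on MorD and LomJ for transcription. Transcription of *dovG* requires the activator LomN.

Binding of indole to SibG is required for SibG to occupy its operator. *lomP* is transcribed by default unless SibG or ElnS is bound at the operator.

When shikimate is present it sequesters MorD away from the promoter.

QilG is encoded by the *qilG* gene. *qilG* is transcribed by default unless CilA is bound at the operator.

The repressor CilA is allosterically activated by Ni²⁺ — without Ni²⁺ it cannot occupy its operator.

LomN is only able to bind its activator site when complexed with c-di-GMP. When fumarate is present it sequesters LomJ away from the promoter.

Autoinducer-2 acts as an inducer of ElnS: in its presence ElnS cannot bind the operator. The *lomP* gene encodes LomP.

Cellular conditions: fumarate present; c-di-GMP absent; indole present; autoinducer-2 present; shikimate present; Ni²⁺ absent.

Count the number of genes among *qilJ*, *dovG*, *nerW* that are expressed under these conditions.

0

Shikimate is present, so MorD is inactive.
Fumarate is present, so LomJ is inactive.
Required activator MorD is absent, so *qilJ* is not transcribed.
→ *qilJ* is OFF.
c-di-GMP is absent, so LomN is inactive.
Required activator LomN is absent, so *dovG* is not transcribed.
→ *dovG* is OFF.
Indole is present, so SibG is active.
Autoinducer-2 is present, so ElnS is inactive.
With repressor SibG bound, *lomP* is not transcribed.
So LomP is not produced.
Ni²⁺ is absent, so CilA is inactive.
With no repressor bound, *qilG* is transcribed.
So QilG is produced and active.
Required activator LomP is absent, so *nerW* is not transcribed.
→ *nerW* is OFF.
0 of the 3 genes are transcribed.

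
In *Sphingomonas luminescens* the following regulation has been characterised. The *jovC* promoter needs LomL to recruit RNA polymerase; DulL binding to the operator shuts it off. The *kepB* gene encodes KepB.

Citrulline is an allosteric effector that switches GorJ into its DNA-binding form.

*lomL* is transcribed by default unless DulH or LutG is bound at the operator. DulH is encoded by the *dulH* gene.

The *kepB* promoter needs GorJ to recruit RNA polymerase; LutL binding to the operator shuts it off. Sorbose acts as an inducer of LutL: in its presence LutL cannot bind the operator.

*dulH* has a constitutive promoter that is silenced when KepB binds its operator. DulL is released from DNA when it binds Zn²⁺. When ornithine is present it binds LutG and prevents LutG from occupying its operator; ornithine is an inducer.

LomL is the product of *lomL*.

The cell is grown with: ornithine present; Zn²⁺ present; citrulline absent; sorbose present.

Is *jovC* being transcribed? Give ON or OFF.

OFF

Zn²⁺ is present, so DulL is inactive.
Sorbose is present, so LutL is inactive.
Citrulline is absent, so GorJ is inactive.
Required activator GorJ is absent, so *kepB* is not transcribed.
So KepB is not produced.
With no repressor bound, *dulH* is transcribed.
So DulH is produced and active.
Ornithine is present, so LutG is inactive.
With repressor DulH bound, *lomL* is not transcribed.
So LomL is not produced.
Required activator LomL is absent, so *jovC* is not transcribed.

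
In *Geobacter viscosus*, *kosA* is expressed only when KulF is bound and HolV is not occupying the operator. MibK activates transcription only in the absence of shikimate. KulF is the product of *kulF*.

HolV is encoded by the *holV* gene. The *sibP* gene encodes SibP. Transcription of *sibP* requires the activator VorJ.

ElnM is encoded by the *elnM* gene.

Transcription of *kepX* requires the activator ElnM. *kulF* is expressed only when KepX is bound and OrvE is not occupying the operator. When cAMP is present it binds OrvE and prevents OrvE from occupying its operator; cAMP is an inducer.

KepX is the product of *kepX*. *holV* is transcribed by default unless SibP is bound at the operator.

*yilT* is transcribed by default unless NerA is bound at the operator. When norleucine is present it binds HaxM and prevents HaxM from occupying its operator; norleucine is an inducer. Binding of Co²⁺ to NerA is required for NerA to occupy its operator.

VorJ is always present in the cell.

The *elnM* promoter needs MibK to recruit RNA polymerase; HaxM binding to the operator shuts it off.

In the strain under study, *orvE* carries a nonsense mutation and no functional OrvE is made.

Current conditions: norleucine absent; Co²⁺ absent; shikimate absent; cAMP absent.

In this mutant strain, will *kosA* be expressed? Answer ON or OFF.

Shikimate is absent, so MibK is active.
Norleucine is absent, so HaxM is active.
With repressor HaxM bound, *elnM* is not transcribed.
So ElnM is not produced.
Required activator ElnM is absent, so *kepX* is not transcribed.
So KepX is not produced.
OrvE is non-functional in this strain, so it has no effect.
Required activator KepX is absent, so *kulF* is not transcribed.
So KulF is not produced.
VorJ is produced constitutively and is active.
No repressor is bound and VorJ is active, so *sibP* is transcribed.
So SibP is produced and active.
With repressor SibP bound, *holV* is not transcribed.
So HolV is not produced.
Required activator KulF is absent, so *kosA* is not transcribed.

OFF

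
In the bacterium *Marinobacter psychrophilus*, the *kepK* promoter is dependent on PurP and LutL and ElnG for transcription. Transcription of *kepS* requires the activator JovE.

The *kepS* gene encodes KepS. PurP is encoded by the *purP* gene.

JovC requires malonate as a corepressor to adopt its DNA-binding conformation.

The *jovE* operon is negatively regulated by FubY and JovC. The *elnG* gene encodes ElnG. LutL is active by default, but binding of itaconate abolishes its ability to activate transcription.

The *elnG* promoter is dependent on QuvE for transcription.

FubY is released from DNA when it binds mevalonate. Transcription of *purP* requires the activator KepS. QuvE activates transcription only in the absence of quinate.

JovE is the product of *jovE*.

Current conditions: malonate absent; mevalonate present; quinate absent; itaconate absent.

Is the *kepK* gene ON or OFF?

ON

Mevalonate is present, so FubY is inactive.
Malonate is absent, so JovC is inactive.
With no repressor bound, *jovE* is transcribed.
So JovE is produced and active.
No repressor is bound and JovE is active, so *kepS* is transcribed.
So KepS is produced and active.
No repressor is bound and KepS is active, so *purP* is transcribed.
So PurP is produced and active.
Itaconate is absent, so LutL is active.
Quinate is absent, so QuvE is active.
No repressor is bound and QuvE is active, so *elnG* is transcribed.
So ElnG is produced and active.
No repressor is bound and PurP and LutL and ElnG are active, so *kepK* is transcribed.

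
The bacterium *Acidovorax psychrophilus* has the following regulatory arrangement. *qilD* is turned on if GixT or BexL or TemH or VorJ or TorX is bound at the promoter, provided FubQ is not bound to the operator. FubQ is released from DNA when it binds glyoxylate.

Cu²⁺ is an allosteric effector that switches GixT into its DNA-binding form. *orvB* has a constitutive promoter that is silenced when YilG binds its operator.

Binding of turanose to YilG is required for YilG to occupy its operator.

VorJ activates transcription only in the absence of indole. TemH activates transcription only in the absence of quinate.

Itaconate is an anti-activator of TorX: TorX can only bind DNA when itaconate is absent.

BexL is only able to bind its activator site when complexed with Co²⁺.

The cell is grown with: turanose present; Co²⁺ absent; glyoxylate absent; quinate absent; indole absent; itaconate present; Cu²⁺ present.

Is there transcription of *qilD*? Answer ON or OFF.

OFF

Cu²⁺ is present, so GixT is active.
Co²⁺ is absent, so BexL is inactive.
Quinate is absent, so TemH is active.
Glyoxylate is absent, so FubQ is active.
Indole is absent, so VorJ is active.
Itaconate is present, so TorX is inactive.
With repressor FubQ bound, *qilD* is not transcribed.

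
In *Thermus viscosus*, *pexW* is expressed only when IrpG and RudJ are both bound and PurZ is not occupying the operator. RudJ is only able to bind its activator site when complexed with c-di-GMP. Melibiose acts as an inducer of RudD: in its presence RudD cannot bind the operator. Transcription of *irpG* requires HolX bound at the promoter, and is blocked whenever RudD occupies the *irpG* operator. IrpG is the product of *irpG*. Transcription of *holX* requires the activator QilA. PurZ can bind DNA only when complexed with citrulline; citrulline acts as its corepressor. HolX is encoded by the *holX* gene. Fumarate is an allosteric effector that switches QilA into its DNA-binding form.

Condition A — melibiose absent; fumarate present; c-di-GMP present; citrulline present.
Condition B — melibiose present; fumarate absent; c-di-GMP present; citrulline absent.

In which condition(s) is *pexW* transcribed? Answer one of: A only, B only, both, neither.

Condition A:
Melibiose is absent, so RudD is active.
Fumarate is present, so QilA is active.
No repressor is bound and QilA is active, so *holX* is transcribed.
So HolX is produced and active.
With repressor RudD bound, *irpG* is not transcribed.
So IrpG is not produced.
c-di-GMP is present, so RudJ is active.
Citrulline is present, so PurZ is active.
With repressor PurZ bound, *pexW* is not transcribed.
→ *pexW* is OFF in A.
Condition B:
Melibiose is present, so RudD is inactive.
Fumarate is absent, so QilA is inactive.
Required activator QilA is absent, so *holX* is not transcribed.
So HolX is not produced.
Required activator HolX is absent, so *irpG* is not transcribed.
So IrpG is not produced.
c-di-GMP is present, so RudJ is active.
Citrulline is absent, so PurZ is inactive.
Required activator IrpG is absent, so *pexW* is not transcribed.
→ *pexW* is OFF in B.

neither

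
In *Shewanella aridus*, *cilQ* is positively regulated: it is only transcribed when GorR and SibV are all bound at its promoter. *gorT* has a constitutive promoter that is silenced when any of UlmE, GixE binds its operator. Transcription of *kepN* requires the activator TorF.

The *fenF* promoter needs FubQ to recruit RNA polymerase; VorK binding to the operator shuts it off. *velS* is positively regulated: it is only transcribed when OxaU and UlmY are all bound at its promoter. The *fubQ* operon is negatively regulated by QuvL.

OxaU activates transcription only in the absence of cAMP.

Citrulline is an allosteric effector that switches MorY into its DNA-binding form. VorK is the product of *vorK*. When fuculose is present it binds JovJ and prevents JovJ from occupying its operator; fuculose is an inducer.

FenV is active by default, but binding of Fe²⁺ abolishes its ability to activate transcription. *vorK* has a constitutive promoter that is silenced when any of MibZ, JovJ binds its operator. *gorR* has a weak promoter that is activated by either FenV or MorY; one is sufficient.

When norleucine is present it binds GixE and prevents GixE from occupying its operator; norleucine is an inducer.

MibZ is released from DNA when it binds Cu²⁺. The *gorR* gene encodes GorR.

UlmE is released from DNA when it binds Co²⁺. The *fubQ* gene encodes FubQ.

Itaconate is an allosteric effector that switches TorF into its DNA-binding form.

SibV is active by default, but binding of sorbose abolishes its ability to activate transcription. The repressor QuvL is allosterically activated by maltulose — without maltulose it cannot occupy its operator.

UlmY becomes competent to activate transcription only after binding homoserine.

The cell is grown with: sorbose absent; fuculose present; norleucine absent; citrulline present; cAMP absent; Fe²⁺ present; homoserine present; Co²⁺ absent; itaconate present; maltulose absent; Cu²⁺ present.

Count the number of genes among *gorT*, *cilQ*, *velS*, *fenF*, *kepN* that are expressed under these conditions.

3

Co²⁺ is absent, so UlmE is active.
Norleucine is absent, so GixE is active.
With repressor UlmE bound, *gorT* is not transcribed.
→ *gorT* is OFF.
Fe²⁺ is present, so FenV is inactive.
Citrulline is present, so MorY is active.
Activator MorY is present, so *gorR* is transcribed.
So GorR is produced and active.
Sorbose is absent, so SibV is active.
No repressor is bound and GorR and SibV are active, so *cilQ* is transcribed.
→ *cilQ* is ON.
cAMP is absent, so OxaU is active.
Homoserine is present, so UlmY is active.
No repressor is bound and OxaU and UlmY are active, so *velS* is transcribed.
→ *velS* is ON.
Cu²⁺ is present, so MibZ is inactive.
Fuculose is present, so JovJ is inactive.
With no repressor bound, *vorK* is transcribed.
So VorK is produced and active.
Maltulose is absent, so QuvL is inactive.
With no repressor bound, *fubQ* is transcribed.
So FubQ is produced and active.
With repressor VorK bound, *fenF* is not transcribed.
→ *fenF* is OFF.
Itaconate is present, so TorF is active.
No repressor is bound and TorF is active, so *kepN* is transcribed.
→ *kepN* is ON.
3 of the 5 genes are transcribed.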